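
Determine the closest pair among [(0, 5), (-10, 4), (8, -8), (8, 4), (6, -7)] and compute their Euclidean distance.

Computing all pairwise distances among 5 points:

d((0, 5), (-10, 4)) = 10.0499
d((0, 5), (8, -8)) = 15.2643
d((0, 5), (8, 4)) = 8.0623
d((0, 5), (6, -7)) = 13.4164
d((-10, 4), (8, -8)) = 21.6333
d((-10, 4), (8, 4)) = 18.0
d((-10, 4), (6, -7)) = 19.4165
d((8, -8), (8, 4)) = 12.0
d((8, -8), (6, -7)) = 2.2361 <-- minimum
d((8, 4), (6, -7)) = 11.1803

Closest pair: (8, -8) and (6, -7) with distance 2.2361

The closest pair is (8, -8) and (6, -7) with Euclidean distance 2.2361. For 5 points, brute-force pairwise comparison is shown above. For large n, the divide-and-conquer algorithm (sort by x, recurse on halves, check the dividing strip) achieves O(n log n).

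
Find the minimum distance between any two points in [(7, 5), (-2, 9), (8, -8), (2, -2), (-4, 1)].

Computing all pairwise distances among 5 points:

d((7, 5), (-2, 9)) = 9.8489
d((7, 5), (8, -8)) = 13.0384
d((7, 5), (2, -2)) = 8.6023
d((7, 5), (-4, 1)) = 11.7047
d((-2, 9), (8, -8)) = 19.7231
d((-2, 9), (2, -2)) = 11.7047
d((-2, 9), (-4, 1)) = 8.2462
d((8, -8), (2, -2)) = 8.4853
d((8, -8), (-4, 1)) = 15.0
d((2, -2), (-4, 1)) = 6.7082 <-- minimum

Closest pair: (2, -2) and (-4, 1) with distance 6.7082

The closest pair is (2, -2) and (-4, 1) with Euclidean distance 6.7082. For 5 points, brute-force pairwise comparison is shown above. For large n, the divide-and-conquer algorithm (sort by x, recurse on halves, check the dividing strip) achieves O(n log n).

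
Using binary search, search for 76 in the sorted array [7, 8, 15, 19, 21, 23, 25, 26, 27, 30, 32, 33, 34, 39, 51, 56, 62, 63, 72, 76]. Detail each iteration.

Binary search for 76 in [7, 8, 15, 19, 21, 23, 25, 26, 27, 30, 32, 33, 34, 39, 51, 56, 62, 63, 72, 76]:

lo=0, hi=19, mid=9, arr[mid]=30 -> 30 < 76, search right half
lo=10, hi=19, mid=14, arr[mid]=51 -> 51 < 76, search right half
lo=15, hi=19, mid=17, arr[mid]=63 -> 63 < 76, search right half
lo=18, hi=19, mid=18, arr[mid]=72 -> 72 < 76, search right half
lo=19, hi=19, mid=19, arr[mid]=76 -> Found target at index 19!

Binary search finds 76 at index 19 after 5 comparisons. The search repeatedly halves the search space by comparing with the middle element.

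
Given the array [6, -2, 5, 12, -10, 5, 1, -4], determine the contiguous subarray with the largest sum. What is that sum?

Using Kadane's algorithm on [6, -2, 5, 12, -10, 5, 1, -4]:

Scanning through the array:
Position 1 (value -2): max_ending_here = 4, max_so_far = 6
Position 2 (value 5): max_ending_here = 9, max_so_far = 9
Position 3 (value 12): max_ending_here = 21, max_so_far = 21
Position 4 (value -10): max_ending_here = 11, max_so_far = 21
Position 5 (value 5): max_ending_here = 16, max_so_far = 21
Position 6 (value 1): max_ending_here = 17, max_so_far = 21
Position 7 (value -4): max_ending_here = 13, max_so_far = 21

Maximum subarray: [6, -2, 5, 12]
Maximum sum: 21

The maximum subarray is [6, -2, 5, 12] with sum 21. This subarray runs from index 0 to index 3.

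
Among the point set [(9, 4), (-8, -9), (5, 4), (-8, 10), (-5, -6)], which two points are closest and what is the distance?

Computing all pairwise distances among 5 points:

d((9, 4), (-8, -9)) = 21.4009
d((9, 4), (5, 4)) = 4.0 <-- minimum
d((9, 4), (-8, 10)) = 18.0278
d((9, 4), (-5, -6)) = 17.2047
d((-8, -9), (5, 4)) = 18.3848
d((-8, -9), (-8, 10)) = 19.0
d((-8, -9), (-5, -6)) = 4.2426
d((5, 4), (-8, 10)) = 14.3178
d((5, 4), (-5, -6)) = 14.1421
d((-8, 10), (-5, -6)) = 16.2788

Closest pair: (9, 4) and (5, 4) with distance 4.0

The closest pair is (9, 4) and (5, 4) with Euclidean distance 4.0. For 5 points, brute-force pairwise comparison is shown above. For large n, the divide-and-conquer algorithm (sort by x, recurse on halves, check the dividing strip) achieves O(n log n).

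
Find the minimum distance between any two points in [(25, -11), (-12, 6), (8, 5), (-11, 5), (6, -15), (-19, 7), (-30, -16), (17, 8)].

Computing all pairwise distances among 8 points:

d((25, -11), (-12, 6)) = 40.7185
d((25, -11), (8, 5)) = 23.3452
d((25, -11), (-11, 5)) = 39.3954
d((25, -11), (6, -15)) = 19.4165
d((25, -11), (-19, 7)) = 47.5395
d((25, -11), (-30, -16)) = 55.2268
d((25, -11), (17, 8)) = 20.6155
d((-12, 6), (8, 5)) = 20.025
d((-12, 6), (-11, 5)) = 1.4142 <-- minimum
d((-12, 6), (6, -15)) = 27.6586
d((-12, 6), (-19, 7)) = 7.0711
d((-12, 6), (-30, -16)) = 28.4253
d((-12, 6), (17, 8)) = 29.0689
d((8, 5), (-11, 5)) = 19.0
d((8, 5), (6, -15)) = 20.0998
d((8, 5), (-19, 7)) = 27.074
d((8, 5), (-30, -16)) = 43.4166
d((8, 5), (17, 8)) = 9.4868
d((-11, 5), (6, -15)) = 26.2488
d((-11, 5), (-19, 7)) = 8.2462
d((-11, 5), (-30, -16)) = 28.3196
d((-11, 5), (17, 8)) = 28.1603
d((6, -15), (-19, 7)) = 33.3017
d((6, -15), (-30, -16)) = 36.0139
d((6, -15), (17, 8)) = 25.4951
d((-19, 7), (-30, -16)) = 25.4951
d((-19, 7), (17, 8)) = 36.0139
d((-30, -16), (17, 8)) = 52.7731

Closest pair: (-12, 6) and (-11, 5) with distance 1.4142

The closest pair is (-12, 6) and (-11, 5) with Euclidean distance 1.4142. For 8 points, brute-force pairwise comparison is shown above. For large n, the divide-and-conquer algorithm (sort by x, recurse on halves, check the dividing strip) achieves O(n log n).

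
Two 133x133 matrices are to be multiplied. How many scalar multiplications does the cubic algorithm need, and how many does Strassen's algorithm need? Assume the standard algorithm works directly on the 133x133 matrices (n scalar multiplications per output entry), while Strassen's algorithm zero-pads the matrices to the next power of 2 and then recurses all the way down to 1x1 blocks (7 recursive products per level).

Matrix multiplication for 133x133 matrices:

Strassen's algorithm requires power-of-2 dimensions. Pad 133x133 to 256x256 (next power of 2).

Standard algorithm: 133^3 = 2352637 multiplications
Strassen's algorithm: 7^(log2(256)) = 7^8 = 5764801 multiplications
Difference: 2352637 - 5764801 = -3412164 (Strassen uses MORE here due to padding overhead — for small or just-over-power-of-2 n, padding can outweigh the per-level savings)

Standard: 2352637 multiplications (133^3). Strassen: 5764801 multiplications (7^8, after padding to 256x256). Strassen reduces 8 recursive multiplications to 7 at each level.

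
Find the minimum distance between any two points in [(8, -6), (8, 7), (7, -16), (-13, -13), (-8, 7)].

Computing all pairwise distances among 5 points:

d((8, -6), (8, 7)) = 13.0
d((8, -6), (7, -16)) = 10.0499 <-- minimum
d((8, -6), (-13, -13)) = 22.1359
d((8, -6), (-8, 7)) = 20.6155
d((8, 7), (7, -16)) = 23.0217
d((8, 7), (-13, -13)) = 29.0
d((8, 7), (-8, 7)) = 16.0
d((7, -16), (-13, -13)) = 20.2237
d((7, -16), (-8, 7)) = 27.4591
d((-13, -13), (-8, 7)) = 20.6155

Closest pair: (8, -6) and (7, -16) with distance 10.0499

The closest pair is (8, -6) and (7, -16) with Euclidean distance 10.0499. For 5 points, brute-force pairwise comparison is shown above. For large n, the divide-and-conquer algorithm (sort by x, recurse on halves, check the dividing strip) achieves O(n log n).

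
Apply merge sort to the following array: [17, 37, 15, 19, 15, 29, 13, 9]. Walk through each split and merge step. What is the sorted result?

Merge sort trace:

Split: [17, 37, 15, 19, 15, 29, 13, 9] -> [17, 37, 15, 19] and [15, 29, 13, 9]
  Split: [17, 37, 15, 19] -> [17, 37] and [15, 19]
    Split: [17, 37] -> [17] and [37]
    Merge: [17] + [37] -> [17, 37]
    Split: [15, 19] -> [15] and [19]
    Merge: [15] + [19] -> [15, 19]
  Merge: [17, 37] + [15, 19] -> [15, 17, 19, 37]
  Split: [15, 29, 13, 9] -> [15, 29] and [13, 9]
    Split: [15, 29] -> [15] and [29]
    Merge: [15] + [29] -> [15, 29]
    Split: [13, 9] -> [13] and [9]
    Merge: [13] + [9] -> [9, 13]
  Merge: [15, 29] + [9, 13] -> [9, 13, 15, 29]
Merge: [15, 17, 19, 37] + [9, 13, 15, 29] -> [9, 13, 15, 15, 17, 19, 29, 37]

Final sorted array: [9, 13, 15, 15, 17, 19, 29, 37]

The merge sort proceeds by recursively splitting the array and merging sorted halves.
After all merges, the sorted array is [9, 13, 15, 15, 17, 19, 29, 37].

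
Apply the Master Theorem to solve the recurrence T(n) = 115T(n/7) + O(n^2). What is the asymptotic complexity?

Master Theorem for T(n) = 115T(n/7) + O(n^2):

a = 115, b = 7, c = 2
log_b(a) = log_7(115) = 2.4384

Case 1: c = 2 < log_7(115) = 2.4384
T(n) = O(n^(log_7 115))

For T(n) = 115T(n/7) + O(n^2): log_7(115) = 2.4384. This is Case 1 of the Master Theorem (c < log_b(a), work dominated by leaves), giving O(n^(log_7 115)).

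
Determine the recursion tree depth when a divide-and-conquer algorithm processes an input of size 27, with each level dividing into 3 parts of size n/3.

For divide and conquer with division factor 3:

Problem sizes at each level:
Level 0: 27
Level 1: 9
Level 2: 3
Level 3: 1

The root is level 0 and the size-1 base case is level 3 (the tree spans levels 0 through 3, i.e. 4 levels counting the root), so the depth is the number of divisions: log_3(27) = 3

The recursion tree depth is log_3(27) = 3. At each level, the problem size is divided by 3, so it takes 3 divisions to reduce to a base case of size 1. The algorithm makes 3 recursive calls at each level.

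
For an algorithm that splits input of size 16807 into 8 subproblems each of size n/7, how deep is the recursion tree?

For divide and conquer with division factor 7:

Problem sizes at each level:
Level 0: 16807
Level 1: 2401
Level 2: 343
Level 3: 49
Level 4: 7
Level 5: 1

The root is level 0 and the size-1 base case is level 5 (the tree spans levels 0 through 5, i.e. 6 levels counting the root), so the depth is the number of divisions: log_7(16807) = 5

The recursion tree depth is log_7(16807) = 5. At each level, the problem size is divided by 7, so it takes 5 divisions to reduce to a base case of size 1. The algorithm makes 8 recursive calls at each level.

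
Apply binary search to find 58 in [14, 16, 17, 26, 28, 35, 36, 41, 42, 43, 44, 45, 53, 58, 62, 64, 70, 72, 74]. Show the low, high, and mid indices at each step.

Binary search for 58 in [14, 16, 17, 26, 28, 35, 36, 41, 42, 43, 44, 45, 53, 58, 62, 64, 70, 72, 74]:

lo=0, hi=18, mid=9, arr[mid]=43 -> 43 < 58, search right half
lo=10, hi=18, mid=14, arr[mid]=62 -> 62 > 58, search left half
lo=10, hi=13, mid=11, arr[mid]=45 -> 45 < 58, search right half
lo=12, hi=13, mid=12, arr[mid]=53 -> 53 < 58, search right half
lo=13, hi=13, mid=13, arr[mid]=58 -> Found target at index 13!

Binary search finds 58 at index 13 after 5 comparisons. The search repeatedly halves the search space by comparing with the middle element.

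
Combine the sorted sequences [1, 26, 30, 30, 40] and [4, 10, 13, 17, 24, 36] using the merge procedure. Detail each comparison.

Merging process:

Compare 1 vs 4: take 1 from left. Merged: [1]
Compare 26 vs 4: take 4 from right. Merged: [1, 4]
Compare 26 vs 10: take 10 from right. Merged: [1, 4, 10]
Compare 26 vs 13: take 13 from right. Merged: [1, 4, 10, 13]
Compare 26 vs 17: take 17 from right. Merged: [1, 4, 10, 13, 17]
Compare 26 vs 24: take 24 from right. Merged: [1, 4, 10, 13, 17, 24]
Compare 26 vs 36: take 26 from left. Merged: [1, 4, 10, 13, 17, 24, 26]
Compare 30 vs 36: take 30 from left. Merged: [1, 4, 10, 13, 17, 24, 26, 30]
Compare 30 vs 36: take 30 from left. Merged: [1, 4, 10, 13, 17, 24, 26, 30, 30]
Compare 40 vs 36: take 36 from right. Merged: [1, 4, 10, 13, 17, 24, 26, 30, 30, 36]
Append remaining from left: [40]. Merged: [1, 4, 10, 13, 17, 24, 26, 30, 30, 36, 40]

Final merged array: [1, 4, 10, 13, 17, 24, 26, 30, 30, 36, 40]
Total comparisons: 10

The merged array is [1, 4, 10, 13, 17, 24, 26, 30, 30, 36, 40], requiring 10 comparisons. The merge step runs in O(n) time where n is the total number of elements.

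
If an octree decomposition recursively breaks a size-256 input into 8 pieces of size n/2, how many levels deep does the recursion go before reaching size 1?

For divide and conquer with division factor 2:

Problem sizes at each level:
Level 0: 256
Level 1: 128
Level 2: 64
Level 3: 32
Level 4: 16
Level 5: 8
Level 6: 4
Level 7: 2
Level 8: 1

The root is level 0 and the size-1 base case is level 8 (the tree spans levels 0 through 8, i.e. 9 levels counting the root), so the depth is the number of divisions: log_2(256) = 8

The recursion tree depth is log_2(256) = 8. At each level, the problem size is divided by 2, so it takes 8 divisions to reduce to a base case of size 1. The algorithm makes 8 recursive calls at each level.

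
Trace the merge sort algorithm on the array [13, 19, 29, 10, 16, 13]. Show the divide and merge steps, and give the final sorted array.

Merge sort trace:

Split: [13, 19, 29, 10, 16, 13] -> [13, 19, 29] and [10, 16, 13]
  Split: [13, 19, 29] -> [13] and [19, 29]
    Split: [19, 29] -> [19] and [29]
    Merge: [19] + [29] -> [19, 29]
  Merge: [13] + [19, 29] -> [13, 19, 29]
  Split: [10, 16, 13] -> [10] and [16, 13]
    Split: [16, 13] -> [16] and [13]
    Merge: [16] + [13] -> [13, 16]
  Merge: [10] + [13, 16] -> [10, 13, 16]
Merge: [13, 19, 29] + [10, 13, 16] -> [10, 13, 13, 16, 19, 29]

Final sorted array: [10, 13, 13, 16, 19, 29]

The merge sort proceeds by recursively splitting the array and merging sorted halves.
After all merges, the sorted array is [10, 13, 13, 16, 19, 29].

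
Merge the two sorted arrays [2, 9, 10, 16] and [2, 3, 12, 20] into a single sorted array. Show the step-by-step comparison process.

Merging process:

Compare 2 vs 2: take 2 from left. Merged: [2]
Compare 9 vs 2: take 2 from right. Merged: [2, 2]
Compare 9 vs 3: take 3 from right. Merged: [2, 2, 3]
Compare 9 vs 12: take 9 from left. Merged: [2, 2, 3, 9]
Compare 10 vs 12: take 10 from left. Merged: [2, 2, 3, 9, 10]
Compare 16 vs 12: take 12 from right. Merged: [2, 2, 3, 9, 10, 12]
Compare 16 vs 20: take 16 from left. Merged: [2, 2, 3, 9, 10, 12, 16]
Append remaining from right: [20]. Merged: [2, 2, 3, 9, 10, 12, 16, 20]

Final merged array: [2, 2, 3, 9, 10, 12, 16, 20]
Total comparisons: 7

The merged array is [2, 2, 3, 9, 10, 12, 16, 20], requiring 7 comparisons. The merge step runs in O(n) time where n is the total number of elements.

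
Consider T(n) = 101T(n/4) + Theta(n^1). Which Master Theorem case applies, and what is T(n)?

Master Theorem for T(n) = 101T(n/4) + O(n^1):

a = 101, b = 4, c = 1
log_b(a) = log_4(101) = 3.3291

Case 1: c = 1 < log_4(101) = 3.3291
T(n) = O(n^(log_4 101))

For T(n) = 101T(n/4) + O(n^1): log_4(101) = 3.3291. This is Case 1 of the Master Theorem (c < log_b(a), work dominated by leaves), giving O(n^(log_4 101)).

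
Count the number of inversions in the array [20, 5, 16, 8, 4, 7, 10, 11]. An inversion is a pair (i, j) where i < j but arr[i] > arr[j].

Finding inversions in [20, 5, 16, 8, 4, 7, 10, 11]:

(0, 1): arr[0]=20 > arr[1]=5
(0, 2): arr[0]=20 > arr[2]=16
(0, 3): arr[0]=20 > arr[3]=8
(0, 4): arr[0]=20 > arr[4]=4
(0, 5): arr[0]=20 > arr[5]=7
(0, 6): arr[0]=20 > arr[6]=10
(0, 7): arr[0]=20 > arr[7]=11
(1, 4): arr[1]=5 > arr[4]=4
(2, 3): arr[2]=16 > arr[3]=8
(2, 4): arr[2]=16 > arr[4]=4
(2, 5): arr[2]=16 > arr[5]=7
(2, 6): arr[2]=16 > arr[6]=10
(2, 7): arr[2]=16 > arr[7]=11
(3, 4): arr[3]=8 > arr[4]=4
(3, 5): arr[3]=8 > arr[5]=7

Total inversions: 15

The array has 15 inversion(s): (0,1), (0,2), (0,3), (0,4), (0,5), (0,6), (0,7), (1,4), (2,3), (2,4), (2,5), (2,6), (2,7), (3,4), (3,5). Each pair (i,j) satisfies i < j and arr[i] > arr[j].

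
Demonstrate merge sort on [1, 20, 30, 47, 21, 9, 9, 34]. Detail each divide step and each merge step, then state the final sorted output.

Merge sort trace:

Split: [1, 20, 30, 47, 21, 9, 9, 34] -> [1, 20, 30, 47] and [21, 9, 9, 34]
  Split: [1, 20, 30, 47] -> [1, 20] and [30, 47]
    Split: [1, 20] -> [1] and [20]
    Merge: [1] + [20] -> [1, 20]
    Split: [30, 47] -> [30] and [47]
    Merge: [30] + [47] -> [30, 47]
  Merge: [1, 20] + [30, 47] -> [1, 20, 30, 47]
  Split: [21, 9, 9, 34] -> [21, 9] and [9, 34]
    Split: [21, 9] -> [21] and [9]
    Merge: [21] + [9] -> [9, 21]
    Split: [9, 34] -> [9] and [34]
    Merge: [9] + [34] -> [9, 34]
  Merge: [9, 21] + [9, 34] -> [9, 9, 21, 34]
Merge: [1, 20, 30, 47] + [9, 9, 21, 34] -> [1, 9, 9, 20, 21, 30, 34, 47]

Final sorted array: [1, 9, 9, 20, 21, 30, 34, 47]

The merge sort proceeds by recursively splitting the array and merging sorted halves.
After all merges, the sorted array is [1, 9, 9, 20, 21, 30, 34, 47].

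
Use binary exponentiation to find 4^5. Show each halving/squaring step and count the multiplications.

Computing 4^5 by squaring (build up from 4^1; each line after the first costs one multiplication):

4^1 = 4
4^2 = (4^1)^2 = 4^2 = 16
4^4 = (4^2)^2 = 16^2 = 256
4^5 = 4 * 4^4 = 4 * 256 = 1024

Result: 1024
Multiplications needed: 3 (3 lines after 4^1)

4^5 = 1024. Using exponentiation by squaring, this requires 3 multiplications. The key idea: if the exponent is even, square the half-power; if odd, multiply by the base once.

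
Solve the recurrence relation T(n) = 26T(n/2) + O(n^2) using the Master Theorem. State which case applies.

Master Theorem for T(n) = 26T(n/2) + O(n^2):

a = 26, b = 2, c = 2
log_b(a) = log_2(26) = 4.7004

Case 1: c = 2 < log_2(26) = 4.7004
T(n) = O(n^(log_2 26))

For T(n) = 26T(n/2) + O(n^2): log_2(26) = 4.7004. This is Case 1 of the Master Theorem (c < log_b(a), work dominated by leaves), giving O(n^(log_2 26)).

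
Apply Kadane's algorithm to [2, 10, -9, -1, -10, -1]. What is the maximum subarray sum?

Using Kadane's algorithm on [2, 10, -9, -1, -10, -1]:

Scanning through the array:
Position 1 (value 10): max_ending_here = 12, max_so_far = 12
Position 2 (value -9): max_ending_here = 3, max_so_far = 12
Position 3 (value -1): max_ending_here = 2, max_so_far = 12
Position 4 (value -10): max_ending_here = -8, max_so_far = 12
Position 5 (value -1): max_ending_here = -1, max_so_far = 12

Maximum subarray: [2, 10]
Maximum sum: 12

The maximum subarray is [2, 10] with sum 12. This subarray runs from index 0 to index 1.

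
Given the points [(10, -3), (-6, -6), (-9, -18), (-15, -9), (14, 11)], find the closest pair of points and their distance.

Computing all pairwise distances among 5 points:

d((10, -3), (-6, -6)) = 16.2788
d((10, -3), (-9, -18)) = 24.2074
d((10, -3), (-15, -9)) = 25.7099
d((10, -3), (14, 11)) = 14.5602
d((-6, -6), (-9, -18)) = 12.3693
d((-6, -6), (-15, -9)) = 9.4868 <-- minimum
d((-6, -6), (14, 11)) = 26.2488
d((-9, -18), (-15, -9)) = 10.8167
d((-9, -18), (14, 11)) = 37.0135
d((-15, -9), (14, 11)) = 35.2278

Closest pair: (-6, -6) and (-15, -9) with distance 9.4868

The closest pair is (-6, -6) and (-15, -9) with Euclidean distance 9.4868. For 5 points, brute-force pairwise comparison is shown above. For large n, the divide-and-conquer algorithm (sort by x, recurse on halves, check the dividing strip) achieves O(n log n).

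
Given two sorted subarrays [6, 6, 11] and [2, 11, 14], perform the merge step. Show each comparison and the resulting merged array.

Merging process:

Compare 6 vs 2: take 2 from right. Merged: [2]
Compare 6 vs 11: take 6 from left. Merged: [2, 6]
Compare 6 vs 11: take 6 from left. Merged: [2, 6, 6]
Compare 11 vs 11: take 11 from left. Merged: [2, 6, 6, 11]
Append remaining from right: [11, 14]. Merged: [2, 6, 6, 11, 11, 14]

Final merged array: [2, 6, 6, 11, 11, 14]
Total comparisons: 4

The merged array is [2, 6, 6, 11, 11, 14], requiring 4 comparisons. The merge step runs in O(n) time where n is the total number of elements.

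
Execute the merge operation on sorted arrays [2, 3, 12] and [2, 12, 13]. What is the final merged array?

Merging process:

Compare 2 vs 2: take 2 from left. Merged: [2]
Compare 3 vs 2: take 2 from right. Merged: [2, 2]
Compare 3 vs 12: take 3 from left. Merged: [2, 2, 3]
Compare 12 vs 12: take 12 from left. Merged: [2, 2, 3, 12]
Append remaining from right: [12, 13]. Merged: [2, 2, 3, 12, 12, 13]

Final merged array: [2, 2, 3, 12, 12, 13]
Total comparisons: 4

The merged array is [2, 2, 3, 12, 12, 13], requiring 4 comparisons. The merge step runs in O(n) time where n is the total number of elements.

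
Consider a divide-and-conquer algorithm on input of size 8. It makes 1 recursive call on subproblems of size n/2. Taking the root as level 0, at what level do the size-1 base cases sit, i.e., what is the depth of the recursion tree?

For divide and conquer with division factor 2:

Problem sizes at each level:
Level 0: 8
Level 1: 4
Level 2: 2
Level 3: 1

The root is level 0 and the size-1 base case is level 3 (the tree spans levels 0 through 3, i.e. 4 levels counting the root), so the depth is the number of divisions: log_2(8) = 3

The recursion tree depth is log_2(8) = 3. At each level, the problem size is divided by 2, so it takes 3 divisions to reduce to a base case of size 1. The algorithm makes 1 recursive call at each level.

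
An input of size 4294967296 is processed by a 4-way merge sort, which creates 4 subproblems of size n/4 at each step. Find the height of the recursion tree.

For divide and conquer with division factor 4:

Problem sizes at each level:
Level 0: 4294967296
Level 1: 1073741824
Level 2: 268435456
Level 3: 67108864
Level 4: 16777216
Level 5: 4194304
Level 6: 1048576
Level 7: 262144
Level 8: 65536
Level 9: 16384
Level 10: 4096
Level 11: 1024
Level 12: 256
Level 13: 64
Level 14: 16
Level 15: 4
Level 16: 1

The root is level 0 and the size-1 base case is level 16 (the tree spans levels 0 through 16, i.e. 17 levels counting the root), so the depth is the number of divisions: log_4(4294967296) = 16

The recursion tree depth is log_4(4294967296) = 16. At each level, the problem size is divided by 4, so it takes 16 divisions to reduce to a base case of size 1. The algorithm makes 4 recursive calls at each level.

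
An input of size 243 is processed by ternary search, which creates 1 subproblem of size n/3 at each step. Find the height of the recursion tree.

For divide and conquer with division factor 3:

Problem sizes at each level:
Level 0: 243
Level 1: 81
Level 2: 27
Level 3: 9
Level 4: 3
Level 5: 1

The root is level 0 and the size-1 base case is level 5 (the tree spans levels 0 through 5, i.e. 6 levels counting the root), so the depth is the number of divisions: log_3(243) = 5

The recursion tree depth is log_3(243) = 5. At each level, the problem size is divided by 3, so it takes 5 divisions to reduce to a base case of size 1. The algorithm makes 1 recursive call at each level.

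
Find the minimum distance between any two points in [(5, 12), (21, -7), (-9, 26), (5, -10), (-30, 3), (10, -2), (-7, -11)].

Computing all pairwise distances among 7 points:

d((5, 12), (21, -7)) = 24.8395
d((5, 12), (-9, 26)) = 19.799
d((5, 12), (5, -10)) = 22.0
d((5, 12), (-30, 3)) = 36.1386
d((5, 12), (10, -2)) = 14.8661
d((5, 12), (-7, -11)) = 25.9422
d((21, -7), (-9, 26)) = 44.5982
d((21, -7), (5, -10)) = 16.2788
d((21, -7), (-30, 3)) = 51.9711
d((21, -7), (10, -2)) = 12.083
d((21, -7), (-7, -11)) = 28.2843
d((-9, 26), (5, -10)) = 38.6264
d((-9, 26), (-30, 3)) = 31.1448
d((-9, 26), (10, -2)) = 33.8378
d((-9, 26), (-7, -11)) = 37.054
d((5, -10), (-30, 3)) = 37.3363
d((5, -10), (10, -2)) = 9.434 <-- minimum
d((5, -10), (-7, -11)) = 12.0416
d((-30, 3), (10, -2)) = 40.3113
d((-30, 3), (-7, -11)) = 26.9258
d((10, -2), (-7, -11)) = 19.2354

Closest pair: (5, -10) and (10, -2) with distance 9.434

The closest pair is (5, -10) and (10, -2) with Euclidean distance 9.434. For 7 points, brute-force pairwise comparison is shown above. For large n, the divide-and-conquer algorithm (sort by x, recurse on halves, check the dividing strip) achieves O(n log n).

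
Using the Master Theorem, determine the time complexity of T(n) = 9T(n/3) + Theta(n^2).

Master Theorem for T(n) = 9T(n/3) + O(n^2):

a = 9, b = 3, c = 2
log_b(a) = log_3(9) = 2.0000

Case 2: c = 2 = log_3(9) = 2.0000
T(n) = O(n^2 log n) = O(n^2 log n)

For T(n) = 9T(n/3) + O(n^2): log_3(9) = 2.0000. This is Case 2 of the Master Theorem (c = log_b(a), equal work at all levels), giving O(n^2 log n).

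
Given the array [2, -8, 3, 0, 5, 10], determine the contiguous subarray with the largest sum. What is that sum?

Using Kadane's algorithm on [2, -8, 3, 0, 5, 10]:

Scanning through the array:
Position 1 (value -8): max_ending_here = -6, max_so_far = 2
Position 2 (value 3): max_ending_here = 3, max_so_far = 3
Position 3 (value 0): max_ending_here = 3, max_so_far = 3
Position 4 (value 5): max_ending_here = 8, max_so_far = 8
Position 5 (value 10): max_ending_here = 18, max_so_far = 18

Maximum subarray: [3, 0, 5, 10]
Maximum sum: 18

The maximum subarray is [3, 0, 5, 10] with sum 18. This subarray runs from index 2 to index 5.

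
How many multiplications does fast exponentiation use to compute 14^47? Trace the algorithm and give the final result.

Computing 14^47 by squaring (build up from 14^1; each line after the first costs one multiplication):

14^1 = 14
14^2 = (14^1)^2 = 14^2 = 196
14^4 = (14^2)^2 = 196^2 = 38416
14^5 = 14 * 14^4 = 14 * 38416 = 537824
14^10 = (14^5)^2 = 537824^2 = 289254654976
14^11 = 14 * 14^10 = 14 * 289254654976 = 4049565169664
14^22 = (14^11)^2 = 4049565169664^2 = 16398978063355821105872896
14^23 = 14 * 14^22 = 14 * 16398978063355821105872896 = 229585692886981495482220544
14^46 = (14^23)^2 = 229585692886981495482220544^2 = 52709590378395385649697127909589319306203213055655936
14^47 = 14 * 14^46 = 14 * 52709590378395385649697127909589319306203213055655936 = 737934265297535399095759790734250470286844982779183104

Result: 737934265297535399095759790734250470286844982779183104
Multiplications needed: 9 (9 lines after 14^1)

14^47 = 737934265297535399095759790734250470286844982779183104. Using exponentiation by squaring, this requires 9 multiplications. The key idea: if the exponent is even, square the half-power; if odd, multiply by the base once.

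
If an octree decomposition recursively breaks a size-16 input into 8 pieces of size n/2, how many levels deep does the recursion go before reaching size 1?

For divide and conquer with division factor 2:

Problem sizes at each level:
Level 0: 16
Level 1: 8
Level 2: 4
Level 3: 2
Level 4: 1

The root is level 0 and the size-1 base case is level 4 (the tree spans levels 0 through 4, i.e. 5 levels counting the root), so the depth is the number of divisions: log_2(16) = 4

The recursion tree depth is log_2(16) = 4. At each level, the problem size is divided by 2, so it takes 4 divisions to reduce to a base case of size 1. The algorithm makes 8 recursive calls at each level.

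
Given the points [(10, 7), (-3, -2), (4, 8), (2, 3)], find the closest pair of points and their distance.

Computing all pairwise distances among 4 points:

d((10, 7), (-3, -2)) = 15.8114
d((10, 7), (4, 8)) = 6.0828
d((10, 7), (2, 3)) = 8.9443
d((-3, -2), (4, 8)) = 12.2066
d((-3, -2), (2, 3)) = 7.0711
d((4, 8), (2, 3)) = 5.3852 <-- minimum

Closest pair: (4, 8) and (2, 3) with distance 5.3852

The closest pair is (4, 8) and (2, 3) with Euclidean distance 5.3852. For 4 points, brute-force pairwise comparison is shown above. For large n, the divide-and-conquer algorithm (sort by x, recurse on halves, check the dividing strip) achieves O(n log n).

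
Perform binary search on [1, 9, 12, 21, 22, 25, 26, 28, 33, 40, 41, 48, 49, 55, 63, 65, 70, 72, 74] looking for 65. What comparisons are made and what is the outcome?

Binary search for 65 in [1, 9, 12, 21, 22, 25, 26, 28, 33, 40, 41, 48, 49, 55, 63, 65, 70, 72, 74]:

lo=0, hi=18, mid=9, arr[mid]=40 -> 40 < 65, search right half
lo=10, hi=18, mid=14, arr[mid]=63 -> 63 < 65, search right half
lo=15, hi=18, mid=16, arr[mid]=70 -> 70 > 65, search left half
lo=15, hi=15, mid=15, arr[mid]=65 -> Found target at index 15!

Binary search finds 65 at index 15 after 4 comparisons. The search repeatedly halves the search space by comparing with the middle element.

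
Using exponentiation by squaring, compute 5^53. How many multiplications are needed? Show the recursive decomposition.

Computing 5^53 by squaring (build up from 5^1; each line after the first costs one multiplication):

5^1 = 5
5^2 = (5^1)^2 = 5^2 = 25
5^3 = 5 * 5^2 = 5 * 25 = 125
5^6 = (5^3)^2 = 125^2 = 15625
5^12 = (5^6)^2 = 15625^2 = 244140625
5^13 = 5 * 5^12 = 5 * 244140625 = 1220703125
5^26 = (5^13)^2 = 1220703125^2 = 1490116119384765625
5^52 = (5^26)^2 = 1490116119384765625^2 = 2220446049250313080847263336181640625
5^53 = 5 * 5^52 = 5 * 2220446049250313080847263336181640625 = 11102230246251565404236316680908203125

Result: 11102230246251565404236316680908203125
Multiplications needed: 8 (8 lines after 5^1)

5^53 = 11102230246251565404236316680908203125. Using exponentiation by squaring, this requires 8 multiplications. The key idea: if the exponent is even, square the half-power; if odd, multiply by the base once.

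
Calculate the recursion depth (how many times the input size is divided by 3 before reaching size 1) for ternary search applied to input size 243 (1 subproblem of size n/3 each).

For divide and conquer with division factor 3:

Problem sizes at each level:
Level 0: 243
Level 1: 81
Level 2: 27
Level 3: 9
Level 4: 3
Level 5: 1

The root is level 0 and the size-1 base case is level 5 (the tree spans levels 0 through 5, i.e. 6 levels counting the root), so the depth is the number of divisions: log_3(243) = 5

The recursion tree depth is log_3(243) = 5. At each level, the problem size is divided by 3, so it takes 5 divisions to reduce to a base case of size 1. The algorithm makes 1 recursive call at each level.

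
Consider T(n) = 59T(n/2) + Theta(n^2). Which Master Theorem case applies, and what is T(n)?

Master Theorem for T(n) = 59T(n/2) + O(n^2):

a = 59, b = 2, c = 2
log_b(a) = log_2(59) = 5.8826

Case 1: c = 2 < log_2(59) = 5.8826
T(n) = O(n^(log_2 59))

For T(n) = 59T(n/2) + O(n^2): log_2(59) = 5.8826. This is Case 1 of the Master Theorem (c < log_b(a), work dominated by leaves), giving O(n^(log_2 59)).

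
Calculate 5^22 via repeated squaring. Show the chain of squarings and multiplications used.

Computing 5^22 by squaring (build up from 5^1; each line after the first costs one multiplication):

5^1 = 5
5^2 = (5^1)^2 = 5^2 = 25
5^4 = (5^2)^2 = 25^2 = 625
5^5 = 5 * 5^4 = 5 * 625 = 3125
5^10 = (5^5)^2 = 3125^2 = 9765625
5^11 = 5 * 5^10 = 5 * 9765625 = 48828125
5^22 = (5^11)^2 = 48828125^2 = 2384185791015625

Result: 2384185791015625
Multiplications needed: 6 (6 lines after 5^1)

5^22 = 2384185791015625. Using exponentiation by squaring, this requires 6 multiplications. The key idea: if the exponent is even, square the half-power; if odd, multiply by the base once.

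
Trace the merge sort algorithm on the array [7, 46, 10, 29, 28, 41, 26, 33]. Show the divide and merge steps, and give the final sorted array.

Merge sort trace:

Split: [7, 46, 10, 29, 28, 41, 26, 33] -> [7, 46, 10, 29] and [28, 41, 26, 33]
  Split: [7, 46, 10, 29] -> [7, 46] and [10, 29]
    Split: [7, 46] -> [7] and [46]
    Merge: [7] + [46] -> [7, 46]
    Split: [10, 29] -> [10] and [29]
    Merge: [10] + [29] -> [10, 29]
  Merge: [7, 46] + [10, 29] -> [7, 10, 29, 46]
  Split: [28, 41, 26, 33] -> [28, 41] and [26, 33]
    Split: [28, 41] -> [28] and [41]
    Merge: [28] + [41] -> [28, 41]
    Split: [26, 33] -> [26] and [33]
    Merge: [26] + [33] -> [26, 33]
  Merge: [28, 41] + [26, 33] -> [26, 28, 33, 41]
Merge: [7, 10, 29, 46] + [26, 28, 33, 41] -> [7, 10, 26, 28, 29, 33, 41, 46]

Final sorted array: [7, 10, 26, 28, 29, 33, 41, 46]

The merge sort proceeds by recursively splitting the array and merging sorted halves.
After all merges, the sorted array is [7, 10, 26, 28, 29, 33, 41, 46].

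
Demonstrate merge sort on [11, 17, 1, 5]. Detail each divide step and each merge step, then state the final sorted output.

Merge sort trace:

Split: [11, 17, 1, 5] -> [11, 17] and [1, 5]
  Split: [11, 17] -> [11] and [17]
  Merge: [11] + [17] -> [11, 17]
  Split: [1, 5] -> [1] and [5]
  Merge: [1] + [5] -> [1, 5]
Merge: [11, 17] + [1, 5] -> [1, 5, 11, 17]

Final sorted array: [1, 5, 11, 17]

The merge sort proceeds by recursively splitting the array and merging sorted halves.
After all merges, the sorted array is [1, 5, 11, 17].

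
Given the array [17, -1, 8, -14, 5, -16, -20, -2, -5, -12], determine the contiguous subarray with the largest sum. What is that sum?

Using Kadane's algorithm on [17, -1, 8, -14, 5, -16, -20, -2, -5, -12]:

Scanning through the array:
Position 1 (value -1): max_ending_here = 16, max_so_far = 17
Position 2 (value 8): max_ending_here = 24, max_so_far = 24
Position 3 (value -14): max_ending_here = 10, max_so_far = 24
Position 4 (value 5): max_ending_here = 15, max_so_far = 24
Position 5 (value -16): max_ending_here = -1, max_so_far = 24
Position 6 (value -20): max_ending_here = -20, max_so_far = 24
Position 7 (value -2): max_ending_here = -2, max_so_far = 24
Position 8 (value -5): max_ending_here = -5, max_so_far = 24
Position 9 (value -12): max_ending_here = -12, max_so_far = 24

Maximum subarray: [17, -1, 8]
Maximum sum: 24

The maximum subarray is [17, -1, 8] with sum 24. This subarray runs from index 0 to index 2.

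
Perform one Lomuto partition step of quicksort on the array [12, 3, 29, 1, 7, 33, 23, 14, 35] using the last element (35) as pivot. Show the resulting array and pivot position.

Lomuto partition with pivot = 35:

Initial array: [12, 3, 29, 1, 7, 33, 23, 14, 35]

arr[0]=12 <= 35: swap with position 0, array becomes [12, 3, 29, 1, 7, 33, 23, 14, 35]
arr[1]=3 <= 35: swap with position 1, array becomes [12, 3, 29, 1, 7, 33, 23, 14, 35]
arr[2]=29 <= 35: swap with position 2, array becomes [12, 3, 29, 1, 7, 33, 23, 14, 35]
arr[3]=1 <= 35: swap with position 3, array becomes [12, 3, 29, 1, 7, 33, 23, 14, 35]
arr[4]=7 <= 35: swap with position 4, array becomes [12, 3, 29, 1, 7, 33, 23, 14, 35]
arr[5]=33 <= 35: swap with position 5, array becomes [12, 3, 29, 1, 7, 33, 23, 14, 35]
arr[6]=23 <= 35: swap with position 6, array becomes [12, 3, 29, 1, 7, 33, 23, 14, 35]
arr[7]=14 <= 35: swap with position 7, array becomes [12, 3, 29, 1, 7, 33, 23, 14, 35]

Place pivot at position 8: [12, 3, 29, 1, 7, 33, 23, 14, 35]
Pivot position: 8

After partitioning with pivot 35, the array becomes [12, 3, 29, 1, 7, 33, 23, 14, 35]. The pivot is placed at index 8. All elements to the left of the pivot are <= 35, and all elements to the right are > 35.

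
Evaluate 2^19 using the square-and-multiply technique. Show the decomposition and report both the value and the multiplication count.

Computing 2^19 by squaring (build up from 2^1; each line after the first costs one multiplication):

2^1 = 2
2^2 = (2^1)^2 = 2^2 = 4
2^4 = (2^2)^2 = 4^2 = 16
2^8 = (2^4)^2 = 16^2 = 256
2^9 = 2 * 2^8 = 2 * 256 = 512
2^18 = (2^9)^2 = 512^2 = 262144
2^19 = 2 * 2^18 = 2 * 262144 = 524288

Result: 524288
Multiplications needed: 6 (6 lines after 2^1)

2^19 = 524288. Using exponentiation by squaring, this requires 6 multiplications. The key idea: if the exponent is even, square the half-power; if odd, multiply by the base once.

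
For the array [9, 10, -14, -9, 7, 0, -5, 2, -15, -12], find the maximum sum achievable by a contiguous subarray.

Using Kadane's algorithm on [9, 10, -14, -9, 7, 0, -5, 2, -15, -12]:

Scanning through the array:
Position 1 (value 10): max_ending_here = 19, max_so_far = 19
Position 2 (value -14): max_ending_here = 5, max_so_far = 19
Position 3 (value -9): max_ending_here = -4, max_so_far = 19
Position 4 (value 7): max_ending_here = 7, max_so_far = 19
Position 5 (value 0): max_ending_here = 7, max_so_far = 19
Position 6 (value -5): max_ending_here = 2, max_so_far = 19
Position 7 (value 2): max_ending_here = 4, max_so_far = 19
Position 8 (value -15): max_ending_here = -11, max_so_far = 19
Position 9 (value -12): max_ending_here = -12, max_so_far = 19

Maximum subarray: [9, 10]
Maximum sum: 19

The maximum subarray is [9, 10] with sum 19. This subarray runs from index 0 to index 1.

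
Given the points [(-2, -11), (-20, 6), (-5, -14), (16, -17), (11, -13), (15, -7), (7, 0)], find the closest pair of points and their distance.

Computing all pairwise distances among 7 points:

d((-2, -11), (-20, 6)) = 24.7588
d((-2, -11), (-5, -14)) = 4.2426 <-- minimum
d((-2, -11), (16, -17)) = 18.9737
d((-2, -11), (11, -13)) = 13.1529
d((-2, -11), (15, -7)) = 17.4642
d((-2, -11), (7, 0)) = 14.2127
d((-20, 6), (-5, -14)) = 25.0
d((-20, 6), (16, -17)) = 42.72
d((-20, 6), (11, -13)) = 36.3593
d((-20, 6), (15, -7)) = 37.3363
d((-20, 6), (7, 0)) = 27.6586
d((-5, -14), (16, -17)) = 21.2132
d((-5, -14), (11, -13)) = 16.0312
d((-5, -14), (15, -7)) = 21.1896
d((-5, -14), (7, 0)) = 18.4391
d((16, -17), (11, -13)) = 6.4031
d((16, -17), (15, -7)) = 10.0499
d((16, -17), (7, 0)) = 19.2354
d((11, -13), (15, -7)) = 7.2111
d((11, -13), (7, 0)) = 13.6015
d((15, -7), (7, 0)) = 10.6301

Closest pair: (-2, -11) and (-5, -14) with distance 4.2426

The closest pair is (-2, -11) and (-5, -14) with Euclidean distance 4.2426. For 7 points, brute-force pairwise comparison is shown above. For large n, the divide-and-conquer algorithm (sort by x, recurse on halves, check the dividing strip) achieves O(n log n).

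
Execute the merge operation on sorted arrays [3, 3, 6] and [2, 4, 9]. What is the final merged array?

Merging process:

Compare 3 vs 2: take 2 from right. Merged: [2]
Compare 3 vs 4: take 3 from left. Merged: [2, 3]
Compare 3 vs 4: take 3 from left. Merged: [2, 3, 3]
Compare 6 vs 4: take 4 from right. Merged: [2, 3, 3, 4]
Compare 6 vs 9: take 6 from left. Merged: [2, 3, 3, 4, 6]
Append remaining from right: [9]. Merged: [2, 3, 3, 4, 6, 9]

Final merged array: [2, 3, 3, 4, 6, 9]
Total comparisons: 5

The merged array is [2, 3, 3, 4, 6, 9], requiring 5 comparisons. The merge step runs in O(n) time where n is the total number of elements.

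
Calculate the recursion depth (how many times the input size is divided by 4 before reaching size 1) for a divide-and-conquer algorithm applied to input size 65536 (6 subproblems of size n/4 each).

For divide and conquer with division factor 4:

Problem sizes at each level:
Level 0: 65536
Level 1: 16384
Level 2: 4096
Level 3: 1024
Level 4: 256
Level 5: 64
Level 6: 16
Level 7: 4
Level 8: 1

The root is level 0 and the size-1 base case is level 8 (the tree spans levels 0 through 8, i.e. 9 levels counting the root), so the depth is the number of divisions: log_4(65536) = 8

The recursion tree depth is log_4(65536) = 8. At each level, the problem size is divided by 4, so it takes 8 divisions to reduce to a base case of size 1. The algorithm makes 6 recursive calls at each level.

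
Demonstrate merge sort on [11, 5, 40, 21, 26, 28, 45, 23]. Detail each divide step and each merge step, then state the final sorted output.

Merge sort trace:

Split: [11, 5, 40, 21, 26, 28, 45, 23] -> [11, 5, 40, 21] and [26, 28, 45, 23]
  Split: [11, 5, 40, 21] -> [11, 5] and [40, 21]
    Split: [11, 5] -> [11] and [5]
    Merge: [11] + [5] -> [5, 11]
    Split: [40, 21] -> [40] and [21]
    Merge: [40] + [21] -> [21, 40]
  Merge: [5, 11] + [21, 40] -> [5, 11, 21, 40]
  Split: [26, 28, 45, 23] -> [26, 28] and [45, 23]
    Split: [26, 28] -> [26] and [28]
    Merge: [26] + [28] -> [26, 28]
    Split: [45, 23] -> [45] and [23]
    Merge: [45] + [23] -> [23, 45]
  Merge: [26, 28] + [23, 45] -> [23, 26, 28, 45]
Merge: [5, 11, 21, 40] + [23, 26, 28, 45] -> [5, 11, 21, 23, 26, 28, 40, 45]

Final sorted array: [5, 11, 21, 23, 26, 28, 40, 45]

The merge sort proceeds by recursively splitting the array and merging sorted halves.
After all merges, the sorted array is [5, 11, 21, 23, 26, 28, 40, 45].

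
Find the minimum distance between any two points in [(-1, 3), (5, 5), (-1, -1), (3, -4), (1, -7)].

Computing all pairwise distances among 5 points:

d((-1, 3), (5, 5)) = 6.3246
d((-1, 3), (-1, -1)) = 4.0
d((-1, 3), (3, -4)) = 8.0623
d((-1, 3), (1, -7)) = 10.198
d((5, 5), (-1, -1)) = 8.4853
d((5, 5), (3, -4)) = 9.2195
d((5, 5), (1, -7)) = 12.6491
d((-1, -1), (3, -4)) = 5.0
d((-1, -1), (1, -7)) = 6.3246
d((3, -4), (1, -7)) = 3.6056 <-- minimum

Closest pair: (3, -4) and (1, -7) with distance 3.6056

The closest pair is (3, -4) and (1, -7) with Euclidean distance 3.6056. For 5 points, brute-force pairwise comparison is shown above. For large n, the divide-and-conquer algorithm (sort by x, recurse on halves, check the dividing strip) achieves O(n log n).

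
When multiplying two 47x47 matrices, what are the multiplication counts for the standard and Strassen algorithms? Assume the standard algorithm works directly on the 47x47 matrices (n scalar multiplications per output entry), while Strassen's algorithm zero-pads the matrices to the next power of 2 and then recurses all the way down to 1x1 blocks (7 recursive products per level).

Matrix multiplication for 47x47 matrices:

Strassen's algorithm requires power-of-2 dimensions. Pad 47x47 to 64x64 (next power of 2).

Standard algorithm: 47^3 = 103823 multiplications
Strassen's algorithm: 7^(log2(64)) = 7^6 = 117649 multiplications
Difference: 103823 - 117649 = -13826 (Strassen uses MORE here due to padding overhead — for small or just-over-power-of-2 n, padding can outweigh the per-level savings)

Standard: 103823 multiplications (47^3). Strassen: 117649 multiplications (7^6, after padding to 64x64). Strassen reduces 8 recursive multiplications to 7 at each level.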